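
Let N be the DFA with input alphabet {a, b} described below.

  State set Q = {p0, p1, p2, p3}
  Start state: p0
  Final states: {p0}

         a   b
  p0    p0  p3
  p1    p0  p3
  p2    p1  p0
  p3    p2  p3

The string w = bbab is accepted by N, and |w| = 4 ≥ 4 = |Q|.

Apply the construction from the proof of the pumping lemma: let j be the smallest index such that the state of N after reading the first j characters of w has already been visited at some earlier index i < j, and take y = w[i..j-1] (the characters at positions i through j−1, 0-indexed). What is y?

Run of N on w = b b a b:
  step 0: p0  (start)
  step 1: p3  (read b: p0→p3)
  step 2: p3  (read b: p3→p3)   ← first repeat (p3 seen earlier)
  step 3: p2  (read a: p3→p2)
  step 4: p0  (read b: p2→p0)

So i = 1, j = 2, giving x = w[0:1] = b, y = w[1:2] = b, z = w[2:4] = ab.
Check: |xy| = 2 ≤ 4 and |y| = 1 ≥ 1. Reading y takes N from p3 back to p3, so every xyⁱz is accepted.
Since N has 4 states, any run of length ≥ 4 visits 4+1 states, so by pigeonhole some state repeats within the first 4 steps — that repeat gives the pumpable loop.

b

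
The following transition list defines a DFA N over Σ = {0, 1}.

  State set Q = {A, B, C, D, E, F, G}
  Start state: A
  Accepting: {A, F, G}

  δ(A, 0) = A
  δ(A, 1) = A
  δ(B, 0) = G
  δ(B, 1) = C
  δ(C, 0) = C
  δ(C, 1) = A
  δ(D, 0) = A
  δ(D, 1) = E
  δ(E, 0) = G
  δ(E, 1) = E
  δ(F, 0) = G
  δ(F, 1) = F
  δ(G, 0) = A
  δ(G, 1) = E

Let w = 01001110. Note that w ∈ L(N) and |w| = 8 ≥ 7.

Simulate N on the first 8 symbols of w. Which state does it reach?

State sequence: A -0-> A -1-> A -0-> A -0-> A -1-> A -1-> A -1-> A -0-> A

After reading 8 characters, N is in state A.

A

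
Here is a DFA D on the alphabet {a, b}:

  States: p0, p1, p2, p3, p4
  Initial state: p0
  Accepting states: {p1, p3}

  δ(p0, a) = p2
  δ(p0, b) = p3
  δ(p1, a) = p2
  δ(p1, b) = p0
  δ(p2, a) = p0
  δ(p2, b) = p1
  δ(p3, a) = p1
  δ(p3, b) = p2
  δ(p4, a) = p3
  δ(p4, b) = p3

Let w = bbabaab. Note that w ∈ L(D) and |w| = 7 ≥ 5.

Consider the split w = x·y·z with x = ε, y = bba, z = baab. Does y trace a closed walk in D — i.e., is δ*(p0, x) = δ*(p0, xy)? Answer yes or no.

Run of D on the first 3 characters of w = b b a:
  step 0: p0  (start)
  step 1: p3  (read b: p0→p3)
  step 2: p2  (read b: p3→p2)
  step 3: p0  (read a: p2→p0)

After x (step 0): p0. After xy (step 3): p0.
They match, so y = bba drives D around a cycle from p0 back to itself; pumping y any number of times keeps D in p0 before reading z, and xyⁱz ∈ L(D) for every i ≥ 0.

yes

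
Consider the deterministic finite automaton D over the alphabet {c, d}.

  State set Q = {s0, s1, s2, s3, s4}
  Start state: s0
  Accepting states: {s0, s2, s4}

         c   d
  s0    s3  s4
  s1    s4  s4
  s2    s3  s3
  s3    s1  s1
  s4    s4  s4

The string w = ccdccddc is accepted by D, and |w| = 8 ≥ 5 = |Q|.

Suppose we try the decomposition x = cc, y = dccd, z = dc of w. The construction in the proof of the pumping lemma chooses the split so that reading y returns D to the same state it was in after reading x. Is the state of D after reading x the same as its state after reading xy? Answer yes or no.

State sequence: s0 -c-> s3 -c-> s1 -d-> s4 -c-> s4 -c-> s4 -d-> s4

After x (step 2): s1. After xy (step 6): s4.
They differ (s1 ≠ s4), so y is not a cycle from the state after x; this split is not the one the pumping-lemma construction produces, and pumping y need not keep the string in L(D).

no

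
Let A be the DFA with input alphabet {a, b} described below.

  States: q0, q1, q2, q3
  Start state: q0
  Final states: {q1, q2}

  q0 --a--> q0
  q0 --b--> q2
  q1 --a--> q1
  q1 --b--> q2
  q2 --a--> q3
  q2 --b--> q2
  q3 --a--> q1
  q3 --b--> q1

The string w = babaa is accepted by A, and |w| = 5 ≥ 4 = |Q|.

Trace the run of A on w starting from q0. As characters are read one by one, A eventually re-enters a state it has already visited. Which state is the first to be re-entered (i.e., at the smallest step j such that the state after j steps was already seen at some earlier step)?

q1

Run of A on w = b a b a a:
  step 0: q0  (start)
  step 1: q2  (read b: q0→q2)
  step 2: q3  (read a: q2→q3)
  step 3: q1  (read b: q3→q1)
  step 4: q1  (read a: q1→q1)   ← first repeat (q1 seen earlier)
  step 5: q1  (read a: q1→q1)

The earliest repeat is at step j = 4: A is in q1, which it already visited at step i = 3.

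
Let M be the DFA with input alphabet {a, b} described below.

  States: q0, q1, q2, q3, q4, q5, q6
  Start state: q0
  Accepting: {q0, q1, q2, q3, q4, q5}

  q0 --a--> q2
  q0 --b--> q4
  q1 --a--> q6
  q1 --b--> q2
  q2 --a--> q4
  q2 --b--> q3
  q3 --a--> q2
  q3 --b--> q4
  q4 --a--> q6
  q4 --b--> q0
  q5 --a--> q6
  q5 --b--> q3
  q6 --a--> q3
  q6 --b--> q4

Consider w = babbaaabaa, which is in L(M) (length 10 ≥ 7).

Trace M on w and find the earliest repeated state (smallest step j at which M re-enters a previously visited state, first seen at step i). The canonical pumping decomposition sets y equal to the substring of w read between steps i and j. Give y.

Run of M on w = b a b b a a a b a a:
  step 0: q0  (start)
  step 1: q4  (read b: q0→q4)
  step 2: q6  (read a: q4→q6)
  step 3: q4  (read b: q6→q4)   ← first repeat (q4 seen earlier)
  step 4: q0  (read b: q4→q0)
  step 5: q2  (read a: q0→q2)
  step 6: q4  (read a: q2→q4)
  step 7: q6  (read a: q4→q6)
  step 8: q4  (read b: q6→q4)
  step 9: q6  (read a: q4→q6)
  step 10: q3  (read a: q6→q3)

So i = 1, j = 3, giving x = w[0:1] = b, y = w[1:3] = ab, z = w[3:10] = baaabaa.
Check: |xy| = 3 ≤ 7 and |y| = 2 ≥ 1. Reading y takes M from q4 back to q4, so every xyⁱz is accepted.

ab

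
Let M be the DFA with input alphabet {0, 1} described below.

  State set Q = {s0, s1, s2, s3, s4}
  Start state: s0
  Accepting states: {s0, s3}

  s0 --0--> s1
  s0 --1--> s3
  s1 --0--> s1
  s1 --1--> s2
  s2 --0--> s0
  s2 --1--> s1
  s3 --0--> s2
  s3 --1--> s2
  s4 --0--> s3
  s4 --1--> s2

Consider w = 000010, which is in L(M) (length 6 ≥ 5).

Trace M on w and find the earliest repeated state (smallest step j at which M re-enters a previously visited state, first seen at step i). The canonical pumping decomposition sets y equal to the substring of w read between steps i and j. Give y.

0

State sequence: s0 -0-> s1 -0-> s1 -0-> s1 -0-> s1 -1-> s2 -0-> s0
First repeat at step 2: s1 was already visited.

So i = 1, j = 2, giving x = w[0:1] = 0, y = w[1:2] = 0, z = w[2:6] = 0010.
Check: |xy| = 2 ≤ 5 and |y| = 1 ≥ 1. Reading y takes M from s1 back to s1, so every xyⁱz is accepted.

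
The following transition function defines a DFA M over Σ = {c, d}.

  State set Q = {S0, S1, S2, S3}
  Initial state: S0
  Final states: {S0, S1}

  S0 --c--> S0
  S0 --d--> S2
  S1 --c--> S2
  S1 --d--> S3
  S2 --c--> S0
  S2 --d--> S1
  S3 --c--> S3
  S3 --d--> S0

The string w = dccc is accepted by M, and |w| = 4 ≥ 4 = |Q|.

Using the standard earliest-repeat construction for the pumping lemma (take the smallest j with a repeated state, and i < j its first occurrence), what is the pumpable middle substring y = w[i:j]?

dc

Run of M on w = d c c c:
  step 0: S0  (start)
  step 1: S2  (read d: S0→S2)
  step 2: S0  (read c: S2→S0)   ← first repeat (S0 seen earlier)
  step 3: S0  (read c: S0→S0)
  step 4: S0  (read c: S0→S0)

So i = 0, j = 2, giving x = w[0:0] = ε, y = w[0:2] = dc, z = w[2:4] = cc.
Check: |xy| = 2 ≤ 4 and |y| = 2 ≥ 1. Reading y takes M from S0 back to S0, so every xyⁱz is accepted.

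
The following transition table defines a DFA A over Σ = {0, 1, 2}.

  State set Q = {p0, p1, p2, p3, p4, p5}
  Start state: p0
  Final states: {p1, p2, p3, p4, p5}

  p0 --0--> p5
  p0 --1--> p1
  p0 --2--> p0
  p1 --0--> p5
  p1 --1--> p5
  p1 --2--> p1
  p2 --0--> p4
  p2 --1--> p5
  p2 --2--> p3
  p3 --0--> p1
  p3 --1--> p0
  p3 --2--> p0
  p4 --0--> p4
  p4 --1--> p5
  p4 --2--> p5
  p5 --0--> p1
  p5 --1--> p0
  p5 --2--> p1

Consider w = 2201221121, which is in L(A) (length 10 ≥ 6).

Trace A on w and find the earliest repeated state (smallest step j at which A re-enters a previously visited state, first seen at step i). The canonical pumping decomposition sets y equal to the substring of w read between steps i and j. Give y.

Run of A on w = 2 2 0 1 2 2 1 1 2 1:
  step 0: p0  (start)
  step 1: p0  (read 2: p0→p0)   ← first repeat (p0 seen earlier)
  step 2: p0  (read 2: p0→p0)
  step 3: p5  (read 0: p0→p5)
  step 4: p0  (read 1: p5→p0)
  step 5: p0  (read 2: p0→p0)
  step 6: p0  (read 2: p0→p0)
  step 7: p1  (read 1: p0→p1)
  step 8: p5  (read 1: p1→p5)
  step 9: p1  (read 2: p5→p1)
  step 10: p5  (read 1: p1→p5)

So i = 0, j = 1, giving x = w[0:0] = ε, y = w[0:1] = 2, z = w[1:10] = 201221121.
Check: |xy| = 1 ≤ 6 and |y| = 1 ≥ 1. Reading y takes A from p0 back to p0, so every xyⁱz is accepted.
Since A has 6 states, any run of length ≥ 6 visits 6+1 states, so by pigeonhole some state repeats within the first 6 steps — that repeat gives the pumpable loop.

2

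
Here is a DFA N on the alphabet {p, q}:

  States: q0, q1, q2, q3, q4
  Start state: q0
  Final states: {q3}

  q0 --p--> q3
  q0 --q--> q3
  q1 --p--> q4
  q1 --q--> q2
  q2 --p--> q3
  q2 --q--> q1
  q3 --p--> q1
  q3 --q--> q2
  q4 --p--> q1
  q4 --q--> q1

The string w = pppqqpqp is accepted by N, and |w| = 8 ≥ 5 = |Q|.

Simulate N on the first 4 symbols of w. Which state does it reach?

q1

Run of N on the first 4 characters of w = p p p q:
  step 0: q0  (start)
  step 1: q3  (read p: q0→q3)
  step 2: q1  (read p: q3→q1)
  step 3: q4  (read p: q1→q4)
  step 4: q1  (read q: q4→q1)

After reading 4 characters, N is in state q1.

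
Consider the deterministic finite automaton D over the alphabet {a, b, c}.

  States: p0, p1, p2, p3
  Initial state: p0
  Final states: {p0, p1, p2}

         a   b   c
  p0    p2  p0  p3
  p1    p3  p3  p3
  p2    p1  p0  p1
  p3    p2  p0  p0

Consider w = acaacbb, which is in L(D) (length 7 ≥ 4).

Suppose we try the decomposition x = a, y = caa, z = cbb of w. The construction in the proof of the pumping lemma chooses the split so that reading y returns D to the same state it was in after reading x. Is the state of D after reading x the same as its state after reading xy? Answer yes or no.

yes

State sequence: p0 -a-> p2 -c-> p1 -a-> p3 -a-> p2

After x (step 1): p2. After xy (step 4): p2.
They match, so y = caa drives D around a cycle from p2 back to itself; pumping y any number of times keeps D in p2 before reading z, and xyⁱz ∈ L(D) for every i ≥ 0.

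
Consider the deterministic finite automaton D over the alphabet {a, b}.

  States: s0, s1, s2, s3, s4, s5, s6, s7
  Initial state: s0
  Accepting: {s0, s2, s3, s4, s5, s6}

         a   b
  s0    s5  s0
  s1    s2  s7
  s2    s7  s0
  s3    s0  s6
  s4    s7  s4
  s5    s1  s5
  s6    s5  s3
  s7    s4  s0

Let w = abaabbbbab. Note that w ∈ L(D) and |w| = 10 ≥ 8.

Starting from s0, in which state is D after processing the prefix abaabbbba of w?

State sequence: s0 -a-> s5 -b-> s5 -a-> s1 -a-> s2 -b-> s0 -b-> s0 -b-> s0 -b-> s0 -a-> s5

After reading 9 characters, D is in state s5.
(This kind of state-tracing is the core of the pumping-lemma construction: with 8 states, pigeonhole forces a repeat within the first 8 steps.)

s5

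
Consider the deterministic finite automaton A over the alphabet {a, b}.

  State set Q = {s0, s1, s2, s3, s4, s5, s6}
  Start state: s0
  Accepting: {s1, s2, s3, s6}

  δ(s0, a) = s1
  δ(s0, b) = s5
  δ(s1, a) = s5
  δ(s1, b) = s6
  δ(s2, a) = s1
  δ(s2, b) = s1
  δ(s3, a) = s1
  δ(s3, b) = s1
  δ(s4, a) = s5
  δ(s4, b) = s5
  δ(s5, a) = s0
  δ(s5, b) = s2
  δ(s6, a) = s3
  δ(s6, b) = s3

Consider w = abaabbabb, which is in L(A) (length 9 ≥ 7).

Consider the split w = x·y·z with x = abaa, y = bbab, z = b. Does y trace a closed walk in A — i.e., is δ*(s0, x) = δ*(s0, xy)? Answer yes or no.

no

State sequence: s0 -a-> s1 -b-> s6 -a-> s3 -a-> s1 -b-> s6 -b-> s3 -a-> s1 -b-> s6

After x (step 4): s1. After xy (step 8): s6.
They differ (s1 ≠ s6), so y is not a cycle from the state after x; this split is not the one the pumping-lemma construction produces, and pumping y need not keep the string in L(A).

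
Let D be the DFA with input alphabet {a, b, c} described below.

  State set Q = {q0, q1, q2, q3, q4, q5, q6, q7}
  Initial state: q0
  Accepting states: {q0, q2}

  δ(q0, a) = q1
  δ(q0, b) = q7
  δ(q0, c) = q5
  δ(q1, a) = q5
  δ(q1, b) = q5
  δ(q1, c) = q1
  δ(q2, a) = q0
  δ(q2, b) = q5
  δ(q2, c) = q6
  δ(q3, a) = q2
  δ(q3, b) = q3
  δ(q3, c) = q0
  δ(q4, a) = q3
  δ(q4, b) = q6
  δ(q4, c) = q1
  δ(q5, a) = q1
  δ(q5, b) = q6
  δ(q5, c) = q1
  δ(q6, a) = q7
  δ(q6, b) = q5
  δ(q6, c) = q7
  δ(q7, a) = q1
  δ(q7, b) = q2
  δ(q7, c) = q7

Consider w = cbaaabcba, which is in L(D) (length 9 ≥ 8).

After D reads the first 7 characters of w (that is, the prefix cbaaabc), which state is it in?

State sequence: q0 -c-> q5 -b-> q6 -a-> q7 -a-> q1 -a-> q5 -b-> q6 -c-> q7

After reading 7 characters, D is in state q7.

q7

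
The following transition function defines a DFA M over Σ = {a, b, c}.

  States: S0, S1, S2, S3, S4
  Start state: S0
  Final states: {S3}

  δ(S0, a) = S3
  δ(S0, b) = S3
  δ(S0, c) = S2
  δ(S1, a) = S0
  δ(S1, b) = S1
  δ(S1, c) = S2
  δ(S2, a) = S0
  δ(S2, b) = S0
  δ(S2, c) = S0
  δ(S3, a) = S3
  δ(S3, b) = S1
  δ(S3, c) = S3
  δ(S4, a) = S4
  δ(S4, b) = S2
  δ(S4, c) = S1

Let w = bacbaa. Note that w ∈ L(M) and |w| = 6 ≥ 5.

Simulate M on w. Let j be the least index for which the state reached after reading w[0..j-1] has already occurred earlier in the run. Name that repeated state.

Run of M on w = b a c b a a:
  step 0: S0  (start)
  step 1: S3  (read b: S0→S3)
  step 2: S3  (read a: S3→S3)   ← first repeat (S3 seen earlier)
  step 3: S3  (read c: S3→S3)
  step 4: S1  (read b: S3→S1)
  step 5: S0  (read a: S1→S0)
  step 6: S3  (read a: S0→S3)

The earliest repeat is at step j = 2: M is in S3, which it already visited at step i = 1.
Pumping length from the standard proof: p = 5 (the number of states). The repeated state found above gives |xy| = j ≤ 5 and |y| = j − i ≥ 1.

S3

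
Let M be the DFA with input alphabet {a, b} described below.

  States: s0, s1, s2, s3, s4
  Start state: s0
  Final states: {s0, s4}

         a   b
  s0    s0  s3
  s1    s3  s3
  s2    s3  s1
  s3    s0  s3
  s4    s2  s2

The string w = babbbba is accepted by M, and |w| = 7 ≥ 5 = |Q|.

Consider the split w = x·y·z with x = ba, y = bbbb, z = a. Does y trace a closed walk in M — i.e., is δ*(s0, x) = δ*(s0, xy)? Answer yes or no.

Run of M on the first 6 characters of w = b a b b b b:
  step 0: s0  (start)
  step 1: s3  (read b: s0→s3)
  step 2: s0  (read a: s3→s0)
  step 3: s3  (read b: s0→s3)
  step 4: s3  (read b: s3→s3)
  step 5: s3  (read b: s3→s3)
  step 6: s3  (read b: s3→s3)

After x (step 2): s0. After xy (step 6): s3.
They differ (s0 ≠ s3), so y is not a cycle from the state after x; this split is not the one the pumping-lemma construction produces, and pumping y need not keep the string in L(M).

no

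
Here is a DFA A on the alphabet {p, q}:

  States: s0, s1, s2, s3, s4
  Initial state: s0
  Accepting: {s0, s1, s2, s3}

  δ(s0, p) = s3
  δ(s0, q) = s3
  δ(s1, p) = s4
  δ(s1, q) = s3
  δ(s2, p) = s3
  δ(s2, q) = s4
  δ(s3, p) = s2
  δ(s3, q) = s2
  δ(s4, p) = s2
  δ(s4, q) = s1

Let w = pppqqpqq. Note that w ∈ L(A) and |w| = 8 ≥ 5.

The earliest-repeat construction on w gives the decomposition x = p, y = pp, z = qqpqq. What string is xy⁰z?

xy⁰z = xz = p·qqpqq = pqqpqq.
Reading y = pp takes A from s3 back to s3, so after x the machine is still in s3, and z then leads to the accepting state s1. Hence pqqpqq ∈ L(A).

pqqpqq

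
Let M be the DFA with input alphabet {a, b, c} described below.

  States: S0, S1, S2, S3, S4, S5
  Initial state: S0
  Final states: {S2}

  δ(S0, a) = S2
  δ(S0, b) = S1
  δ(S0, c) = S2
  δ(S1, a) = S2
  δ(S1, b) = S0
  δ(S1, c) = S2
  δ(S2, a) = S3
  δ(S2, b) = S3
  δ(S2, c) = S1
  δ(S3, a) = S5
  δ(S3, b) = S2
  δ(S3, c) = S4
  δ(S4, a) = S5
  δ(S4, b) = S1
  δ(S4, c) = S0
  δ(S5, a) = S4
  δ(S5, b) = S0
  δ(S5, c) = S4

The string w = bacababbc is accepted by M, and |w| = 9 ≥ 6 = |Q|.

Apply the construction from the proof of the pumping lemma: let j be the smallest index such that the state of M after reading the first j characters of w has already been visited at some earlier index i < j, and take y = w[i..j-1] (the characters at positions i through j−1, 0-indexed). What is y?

ac

Run of M on w = b a c a b a b b c:
  step 0: S0  (start)
  step 1: S1  (read b: S0→S1)
  step 2: S2  (read a: S1→S2)
  step 3: S1  (read c: S2→S1)   ← first repeat (S1 seen earlier)
  step 4: S2  (read a: S1→S2)
  step 5: S3  (read b: S2→S3)
  step 6: S5  (read a: S3→S5)
  step 7: S0  (read b: S5→S0)
  step 8: S1  (read b: S0→S1)
  step 9: S2  (read c: S1→S2)

So i = 1, j = 3, giving x = w[0:1] = b, y = w[1:3] = ac, z = w[3:9] = ababbc.
Check: |xy| = 3 ≤ 6 and |y| = 2 ≥ 1. Reading y takes M from S1 back to S1, so every xyⁱz is accepted.
With |Q| = 6, pigeonhole forces a state repeat no later than step 6; the substring read between the first and second visits to that state can be pumped.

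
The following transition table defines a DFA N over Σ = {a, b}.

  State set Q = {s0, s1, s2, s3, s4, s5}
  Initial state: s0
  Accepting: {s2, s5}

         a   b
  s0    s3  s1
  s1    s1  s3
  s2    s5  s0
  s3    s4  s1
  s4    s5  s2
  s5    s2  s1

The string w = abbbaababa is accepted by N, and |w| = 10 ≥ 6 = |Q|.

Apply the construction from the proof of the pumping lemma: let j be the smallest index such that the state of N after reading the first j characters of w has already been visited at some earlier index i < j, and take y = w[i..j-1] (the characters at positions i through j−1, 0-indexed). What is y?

Run of N on w = a b b b a a b a b a:
  step 0: s0  (start)
  step 1: s3  (read a: s0→s3)
  step 2: s1  (read b: s3→s1)
  step 3: s3  (read b: s1→s3)   ← first repeat (s3 seen earlier)
  step 4: s1  (read b: s3→s1)
  step 5: s1  (read a: s1→s1)
  step 6: s1  (read a: s1→s1)
  step 7: s3  (read b: s1→s3)
  step 8: s4  (read a: s3→s4)
  step 9: s2  (read b: s4→s2)
  step 10: s5  (read a: s2→s5)

So i = 1, j = 3, giving x = w[0:1] = a, y = w[1:3] = bb, z = w[3:10] = baababa.
Check: |xy| = 3 ≤ 6 and |y| = 2 ≥ 1. Reading y takes N from s3 back to s3, so every xyⁱz is accepted.

bb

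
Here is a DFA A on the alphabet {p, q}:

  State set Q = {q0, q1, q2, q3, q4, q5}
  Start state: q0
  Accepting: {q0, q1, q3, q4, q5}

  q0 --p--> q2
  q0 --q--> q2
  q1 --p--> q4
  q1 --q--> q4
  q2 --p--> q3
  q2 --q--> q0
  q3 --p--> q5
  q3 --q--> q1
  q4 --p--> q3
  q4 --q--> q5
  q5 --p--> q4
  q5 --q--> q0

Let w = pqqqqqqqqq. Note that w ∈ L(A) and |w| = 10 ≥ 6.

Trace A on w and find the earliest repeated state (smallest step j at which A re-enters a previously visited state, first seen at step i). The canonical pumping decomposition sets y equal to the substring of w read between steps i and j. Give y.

pq

State sequence: q0 -p-> q2 -q-> q0 -q-> q2 -q-> q0 -q-> q2 -q-> q0 -q-> q2 -q-> q0 -q-> q2 -q-> q0
First repeat at step 2: q0 was already visited.

So i = 0, j = 2, giving x = w[0:0] = ε, y = w[0:2] = pq, z = w[2:10] = qqqqqqqq.
Check: |xy| = 2 ≤ 6 and |y| = 2 ≥ 1. Reading y takes A from q0 back to q0, so every xyⁱz is accepted.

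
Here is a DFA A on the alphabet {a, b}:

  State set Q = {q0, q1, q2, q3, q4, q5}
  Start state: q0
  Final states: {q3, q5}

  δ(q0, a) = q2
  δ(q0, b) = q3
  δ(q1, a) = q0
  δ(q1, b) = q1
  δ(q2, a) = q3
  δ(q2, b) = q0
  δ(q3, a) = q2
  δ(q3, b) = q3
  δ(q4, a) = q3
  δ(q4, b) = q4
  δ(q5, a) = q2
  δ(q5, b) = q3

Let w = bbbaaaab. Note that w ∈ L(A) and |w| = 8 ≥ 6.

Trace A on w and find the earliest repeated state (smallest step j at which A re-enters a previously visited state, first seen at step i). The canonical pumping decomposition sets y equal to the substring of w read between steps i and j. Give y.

State sequence: q0 -b-> q3 -b-> q3 -b-> q3 -a-> q2 -a-> q3 -a-> q2 -a-> q3 -b-> q3
First repeat at step 2: q3 was already visited.

So i = 1, j = 2, giving x = w[0:1] = b, y = w[1:2] = b, z = w[2:8] = baaaab.
Check: |xy| = 2 ≤ 6 and |y| = 1 ≥ 1. Reading y takes A from q3 back to q3, so every xyⁱz is accepted.

b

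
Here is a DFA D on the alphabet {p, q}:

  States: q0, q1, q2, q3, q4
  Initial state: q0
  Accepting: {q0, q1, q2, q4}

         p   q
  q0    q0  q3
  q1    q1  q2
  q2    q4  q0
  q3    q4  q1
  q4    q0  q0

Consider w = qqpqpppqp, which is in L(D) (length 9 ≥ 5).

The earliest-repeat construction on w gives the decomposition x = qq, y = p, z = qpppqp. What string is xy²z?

qqppqpppqp

xy^2z = qq·p·p·qpppqp = qqppqpppqp.
Reading y = p takes D from q1 back to q1, so after x·y·y the machine is still in q1, and z then leads to the accepting state q4. Hence qqppqpppqp ∈ L(D).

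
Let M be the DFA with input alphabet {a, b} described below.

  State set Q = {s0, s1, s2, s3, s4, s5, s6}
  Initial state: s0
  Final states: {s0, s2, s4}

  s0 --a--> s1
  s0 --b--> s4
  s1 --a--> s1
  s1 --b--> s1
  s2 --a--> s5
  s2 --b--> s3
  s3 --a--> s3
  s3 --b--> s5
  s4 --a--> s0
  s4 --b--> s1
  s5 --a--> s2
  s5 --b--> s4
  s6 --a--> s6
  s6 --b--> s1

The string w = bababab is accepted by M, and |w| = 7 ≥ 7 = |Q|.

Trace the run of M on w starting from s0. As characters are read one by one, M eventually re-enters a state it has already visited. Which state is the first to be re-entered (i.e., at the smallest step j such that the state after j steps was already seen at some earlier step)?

s0

State sequence: s0 -b-> s4 -a-> s0 -b-> s4 -a-> s0 -b-> s4 -a-> s0 -b-> s4
First repeat at step 2: s0 was already visited.

The earliest repeat is at step j = 2: M is in s0, which it already visited at step i = 0.
Since M has 7 states, any run of length ≥ 7 visits 7+1 states, so by pigeonhole some state repeats within the first 7 steps — that repeat gives the pumpable loop.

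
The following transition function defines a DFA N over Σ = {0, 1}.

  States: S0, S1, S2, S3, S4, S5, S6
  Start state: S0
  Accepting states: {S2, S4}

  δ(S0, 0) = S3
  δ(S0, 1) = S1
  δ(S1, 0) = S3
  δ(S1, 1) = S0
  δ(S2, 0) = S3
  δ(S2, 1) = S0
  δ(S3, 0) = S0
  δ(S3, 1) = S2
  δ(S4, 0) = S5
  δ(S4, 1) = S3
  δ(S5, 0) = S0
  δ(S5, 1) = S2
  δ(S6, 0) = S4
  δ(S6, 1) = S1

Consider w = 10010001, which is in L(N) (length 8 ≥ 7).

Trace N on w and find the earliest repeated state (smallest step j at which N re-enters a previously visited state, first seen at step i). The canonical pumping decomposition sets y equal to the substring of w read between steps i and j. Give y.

100

Run of N on w = 1 0 0 1 0 0 0 1:
  step 0: S0  (start)
  step 1: S1  (read 1: S0→S1)
  step 2: S3  (read 0: S1→S3)
  step 3: S0  (read 0: S3→S0)   ← first repeat (S0 seen earlier)
  step 4: S1  (read 1: S0→S1)
  step 5: S3  (read 0: S1→S3)
  step 6: S0  (read 0: S3→S0)
  step 7: S3  (read 0: S0→S3)
  step 8: S2  (read 1: S3→S2)

So i = 0, j = 3, giving x = w[0:0] = ε, y = w[0:3] = 100, z = w[3:8] = 10001.
Check: |xy| = 3 ≤ 7 and |y| = 3 ≥ 1. Reading y takes N from S0 back to S0, so every xyⁱz is accepted.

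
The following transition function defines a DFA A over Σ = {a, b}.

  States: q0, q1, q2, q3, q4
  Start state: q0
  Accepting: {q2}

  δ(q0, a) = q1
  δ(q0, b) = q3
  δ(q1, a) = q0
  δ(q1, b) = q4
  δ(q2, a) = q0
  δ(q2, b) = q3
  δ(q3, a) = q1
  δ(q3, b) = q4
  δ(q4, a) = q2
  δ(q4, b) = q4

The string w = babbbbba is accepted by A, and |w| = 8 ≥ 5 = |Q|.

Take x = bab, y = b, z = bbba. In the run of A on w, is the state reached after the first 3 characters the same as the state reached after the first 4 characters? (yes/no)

State sequence: q0 -b-> q3 -a-> q1 -b-> q4 -b-> q4

After x (step 3): q4. After xy (step 4): q4.
They match, so y = b drives A around a cycle from q4 back to itself; pumping y any number of times keeps A in q4 before reading z, and xyⁱz ∈ L(A) for every i ≥ 0.

yes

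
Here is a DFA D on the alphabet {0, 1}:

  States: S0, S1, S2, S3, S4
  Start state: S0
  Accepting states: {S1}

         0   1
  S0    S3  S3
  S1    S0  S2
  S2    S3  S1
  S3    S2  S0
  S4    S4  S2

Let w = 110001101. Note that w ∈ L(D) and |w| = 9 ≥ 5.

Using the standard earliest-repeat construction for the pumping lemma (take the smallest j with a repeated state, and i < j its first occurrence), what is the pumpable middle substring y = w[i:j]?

11

Run of D on w = 1 1 0 0 0 1 1 0 1:
  step 0: S0  (start)
  step 1: S3  (read 1: S0→S3)
  step 2: S0  (read 1: S3→S0)   ← first repeat (S0 seen earlier)
  step 3: S3  (read 0: S0→S3)
  step 4: S2  (read 0: S3→S2)
  step 5: S3  (read 0: S2→S3)
  step 6: S0  (read 1: S3→S0)
  step 7: S3  (read 1: S0→S3)
  step 8: S2  (read 0: S3→S2)
  step 9: S1  (read 1: S2→S1)

So i = 0, j = 2, giving x = w[0:0] = ε, y = w[0:2] = 11, z = w[2:9] = 0001101.
Check: |xy| = 2 ≤ 5 and |y| = 2 ≥ 1. Reading y takes D from S0 back to S0, so every xyⁱz is accepted.
Pumping length from the standard proof: p = 5 (the number of states). The repeated state found above gives |xy| = j ≤ 5 and |y| = j − i ≥ 1.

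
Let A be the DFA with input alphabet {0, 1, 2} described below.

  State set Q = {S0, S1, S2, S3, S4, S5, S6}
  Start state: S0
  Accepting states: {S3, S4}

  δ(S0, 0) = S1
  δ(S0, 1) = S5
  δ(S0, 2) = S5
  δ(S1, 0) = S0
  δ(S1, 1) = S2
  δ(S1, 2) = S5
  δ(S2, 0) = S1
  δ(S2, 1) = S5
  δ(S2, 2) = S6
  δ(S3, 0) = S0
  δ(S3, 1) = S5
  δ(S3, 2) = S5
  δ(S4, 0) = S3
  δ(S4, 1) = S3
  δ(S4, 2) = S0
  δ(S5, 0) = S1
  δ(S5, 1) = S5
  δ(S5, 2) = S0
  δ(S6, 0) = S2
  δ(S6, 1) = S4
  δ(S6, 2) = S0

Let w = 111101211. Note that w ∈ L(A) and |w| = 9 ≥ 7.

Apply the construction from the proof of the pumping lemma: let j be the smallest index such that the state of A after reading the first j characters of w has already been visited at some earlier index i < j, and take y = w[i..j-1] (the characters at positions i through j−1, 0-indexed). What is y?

1

Run of A on w = 1 1 1 1 0 1 2 1 1:
  step 0: S0  (start)
  step 1: S5  (read 1: S0→S5)
  step 2: S5  (read 1: S5→S5)   ← first repeat (S5 seen earlier)
  step 3: S5  (read 1: S5→S5)
  step 4: S5  (read 1: S5→S5)
  step 5: S1  (read 0: S5→S1)
  step 6: S2  (read 1: S1→S2)
  step 7: S6  (read 2: S2→S6)
  step 8: S4  (read 1: S6→S4)
  step 9: S3  (read 1: S4→S3)

So i = 1, j = 2, giving x = w[0:1] = 1, y = w[1:2] = 1, z = w[2:9] = 1101211.
Check: |xy| = 2 ≤ 7 and |y| = 1 ≥ 1. Reading y takes A from S5 back to S5, so every xyⁱz is accepted.
With |Q| = 7, pigeonhole forces a state repeat no later than step 7; the substring read between the first and second visits to that state can be pumped.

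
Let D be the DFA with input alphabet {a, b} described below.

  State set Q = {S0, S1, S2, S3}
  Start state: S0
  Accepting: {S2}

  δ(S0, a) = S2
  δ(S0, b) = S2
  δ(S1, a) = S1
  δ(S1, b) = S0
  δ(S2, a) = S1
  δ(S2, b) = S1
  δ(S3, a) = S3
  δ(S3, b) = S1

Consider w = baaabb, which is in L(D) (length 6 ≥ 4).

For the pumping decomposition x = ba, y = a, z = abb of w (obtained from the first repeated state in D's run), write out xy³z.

baaaaabb

xy^3z = ba·a·a·a·abb = baaaaabb.
Reading y = a takes D from S1 back to S1, so after x·y·y·y the machine is still in S1, and z then leads to the accepting state S2. Hence baaaaabb ∈ L(D).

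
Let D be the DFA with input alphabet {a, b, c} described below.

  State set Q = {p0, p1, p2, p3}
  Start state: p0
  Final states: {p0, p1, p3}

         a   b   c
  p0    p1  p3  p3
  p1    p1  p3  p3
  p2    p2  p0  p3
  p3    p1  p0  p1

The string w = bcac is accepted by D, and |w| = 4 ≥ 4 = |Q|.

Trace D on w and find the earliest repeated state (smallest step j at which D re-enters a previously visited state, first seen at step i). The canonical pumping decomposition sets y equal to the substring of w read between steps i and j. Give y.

a

State sequence: p0 -b-> p3 -c-> p1 -a-> p1 -c-> p3
First repeat at step 3: p1 was already visited.

So i = 2, j = 3, giving x = w[0:2] = bc, y = w[2:3] = a, z = w[3:4] = c.
Check: |xy| = 3 ≤ 4 and |y| = 1 ≥ 1. Reading y takes D from p1 back to p1, so every xyⁱz is accepted.
Since D has 4 states, any run of length ≥ 4 visits 4+1 states, so by pigeonhole some state repeats within the first 4 steps — that repeat gives the pumpable loop.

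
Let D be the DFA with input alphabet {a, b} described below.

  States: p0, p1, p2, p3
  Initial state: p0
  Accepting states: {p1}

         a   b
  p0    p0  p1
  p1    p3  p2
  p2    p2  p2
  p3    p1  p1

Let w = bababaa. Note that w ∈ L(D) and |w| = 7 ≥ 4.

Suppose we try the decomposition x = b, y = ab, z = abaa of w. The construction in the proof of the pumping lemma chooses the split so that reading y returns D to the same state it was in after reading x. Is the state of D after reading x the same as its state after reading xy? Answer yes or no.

yes

Run of D on the first 3 characters of w = b a b:
  step 0: p0  (start)
  step 1: p1  (read b: p0→p1)
  step 2: p3  (read a: p1→p3)
  step 3: p1  (read b: p3→p1)

After x (step 1): p1. After xy (step 3): p1.
They match, so y = ab drives D around a cycle from p1 back to itself; pumping y any number of times keeps D in p1 before reading z, and xyⁱz ∈ L(D) for every i ≥ 0.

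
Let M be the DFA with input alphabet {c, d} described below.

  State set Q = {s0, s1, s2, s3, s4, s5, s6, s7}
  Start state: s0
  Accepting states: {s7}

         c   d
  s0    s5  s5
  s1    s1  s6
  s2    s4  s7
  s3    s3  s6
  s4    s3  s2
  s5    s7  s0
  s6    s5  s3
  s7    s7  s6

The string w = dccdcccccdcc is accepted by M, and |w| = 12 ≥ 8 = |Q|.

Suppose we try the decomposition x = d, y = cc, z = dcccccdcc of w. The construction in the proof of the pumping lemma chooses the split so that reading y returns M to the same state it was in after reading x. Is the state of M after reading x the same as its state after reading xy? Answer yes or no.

no

State sequence: s0 -d-> s5 -c-> s7 -c-> s7

After x (step 1): s5. After xy (step 3): s7.
They differ (s5 ≠ s7), so y is not a cycle from the state after x; this split is not the one the pumping-lemma construction produces, and pumping y need not keep the string in L(M).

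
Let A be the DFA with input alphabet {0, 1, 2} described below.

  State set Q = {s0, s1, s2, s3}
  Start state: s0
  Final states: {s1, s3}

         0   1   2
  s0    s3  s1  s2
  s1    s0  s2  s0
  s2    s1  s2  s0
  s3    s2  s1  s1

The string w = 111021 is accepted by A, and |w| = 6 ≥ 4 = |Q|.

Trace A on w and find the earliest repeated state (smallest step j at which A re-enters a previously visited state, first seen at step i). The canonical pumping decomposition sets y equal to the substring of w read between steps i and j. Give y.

State sequence: s0 -1-> s1 -1-> s2 -1-> s2 -0-> s1 -2-> s0 -1-> s1
First repeat at step 3: s2 was already visited.

So i = 2, j = 3, giving x = w[0:2] = 11, y = w[2:3] = 1, z = w[3:6] = 021.
Check: |xy| = 3 ≤ 4 and |y| = 1 ≥ 1. Reading y takes A from s2 back to s2, so every xyⁱz is accepted.
The DFA has 4 states, so the proof of the pumping lemma guarantees a repeated state among the first 4+1 visited; the segment between the two visits is the pumpable y.

1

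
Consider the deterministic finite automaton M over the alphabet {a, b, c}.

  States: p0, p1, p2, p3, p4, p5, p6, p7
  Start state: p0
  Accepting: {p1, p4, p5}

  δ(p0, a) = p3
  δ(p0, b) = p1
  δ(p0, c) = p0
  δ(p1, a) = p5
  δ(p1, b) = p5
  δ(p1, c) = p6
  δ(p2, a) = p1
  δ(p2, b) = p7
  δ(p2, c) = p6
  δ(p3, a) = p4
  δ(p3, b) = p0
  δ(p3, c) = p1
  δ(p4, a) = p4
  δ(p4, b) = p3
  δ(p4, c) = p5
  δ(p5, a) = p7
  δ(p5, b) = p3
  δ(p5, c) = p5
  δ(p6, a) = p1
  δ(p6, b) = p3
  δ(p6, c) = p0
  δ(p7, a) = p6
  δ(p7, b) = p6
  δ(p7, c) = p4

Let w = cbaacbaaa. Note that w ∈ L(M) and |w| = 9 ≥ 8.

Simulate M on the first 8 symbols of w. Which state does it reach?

p4

State sequence: p0 -c-> p0 -b-> p1 -a-> p5 -a-> p7 -c-> p4 -b-> p3 -a-> p4 -a-> p4

After reading 8 characters, M is in state p4.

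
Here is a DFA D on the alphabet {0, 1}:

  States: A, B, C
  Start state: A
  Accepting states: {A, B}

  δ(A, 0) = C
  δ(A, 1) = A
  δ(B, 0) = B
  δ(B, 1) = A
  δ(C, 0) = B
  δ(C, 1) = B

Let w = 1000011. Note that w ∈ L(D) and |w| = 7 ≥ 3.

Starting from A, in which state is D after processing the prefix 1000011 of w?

A

State sequence: A -1-> A -0-> C -0-> B -0-> B -0-> B -1-> A -1-> A

After reading 7 characters, D is in state A.
(This kind of state-tracing is the core of the pumping-lemma construction: with 3 states, pigeonhole forces a repeat within the first 3 steps.)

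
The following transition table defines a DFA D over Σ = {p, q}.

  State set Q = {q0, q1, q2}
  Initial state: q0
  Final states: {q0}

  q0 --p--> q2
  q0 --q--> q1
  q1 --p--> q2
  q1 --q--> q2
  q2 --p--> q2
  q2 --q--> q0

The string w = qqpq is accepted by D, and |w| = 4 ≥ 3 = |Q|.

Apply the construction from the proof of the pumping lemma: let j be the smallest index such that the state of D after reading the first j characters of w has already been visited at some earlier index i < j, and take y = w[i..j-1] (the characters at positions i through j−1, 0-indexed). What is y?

State sequence: q0 -q-> q1 -q-> q2 -p-> q2 -q-> q0
First repeat at step 3: q2 was already visited.

So i = 2, j = 3, giving x = w[0:2] = qq, y = w[2:3] = p, z = w[3:4] = q.
Check: |xy| = 3 ≤ 3 and |y| = 1 ≥ 1. Reading y takes D from q2 back to q2, so every xyⁱz is accepted.
Pumping length from the standard proof: p = 3 (the number of states). The repeated state found above gives |xy| = j ≤ 3 and |y| = j − i ≥ 1.

p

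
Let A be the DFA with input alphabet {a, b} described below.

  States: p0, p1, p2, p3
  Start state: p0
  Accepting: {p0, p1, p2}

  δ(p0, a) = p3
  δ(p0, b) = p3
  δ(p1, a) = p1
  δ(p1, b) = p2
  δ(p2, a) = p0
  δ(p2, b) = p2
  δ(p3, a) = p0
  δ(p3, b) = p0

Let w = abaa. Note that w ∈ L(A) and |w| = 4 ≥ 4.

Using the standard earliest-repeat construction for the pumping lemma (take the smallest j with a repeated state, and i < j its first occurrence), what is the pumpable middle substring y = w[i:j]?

ab

State sequence: p0 -a-> p3 -b-> p0 -a-> p3 -a-> p0
First repeat at step 2: p0 was already visited.

So i = 0, j = 2, giving x = w[0:0] = ε, y = w[0:2] = ab, z = w[2:4] = aa.
Check: |xy| = 2 ≤ 4 and |y| = 2 ≥ 1. Reading y takes A from p0 back to p0, so every xyⁱz is accepted.
With |Q| = 4, pigeonhole forces a state repeat no later than step 4; the substring read between the first and second visits to that state can be pumped.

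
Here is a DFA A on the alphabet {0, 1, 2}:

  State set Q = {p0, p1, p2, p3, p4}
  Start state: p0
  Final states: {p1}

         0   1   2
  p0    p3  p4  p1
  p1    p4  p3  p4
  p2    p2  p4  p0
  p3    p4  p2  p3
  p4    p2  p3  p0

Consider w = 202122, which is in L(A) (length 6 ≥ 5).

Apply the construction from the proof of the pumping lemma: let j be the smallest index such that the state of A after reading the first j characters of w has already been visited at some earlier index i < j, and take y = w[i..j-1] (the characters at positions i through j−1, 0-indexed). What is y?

202

Run of A on w = 2 0 2 1 2 2:
  step 0: p0  (start)
  step 1: p1  (read 2: p0→p1)
  step 2: p4  (read 0: p1→p4)
  step 3: p0  (read 2: p4→p0)   ← first repeat (p0 seen earlier)
  step 4: p4  (read 1: p0→p4)
  step 5: p0  (read 2: p4→p0)
  step 6: p1  (read 2: p0→p1)

So i = 0, j = 3, giving x = w[0:0] = ε, y = w[0:3] = 202, z = w[3:6] = 122.
Check: |xy| = 3 ≤ 5 and |y| = 3 ≥ 1. Reading y takes A from p0 back to p0, so every xyⁱz is accepted.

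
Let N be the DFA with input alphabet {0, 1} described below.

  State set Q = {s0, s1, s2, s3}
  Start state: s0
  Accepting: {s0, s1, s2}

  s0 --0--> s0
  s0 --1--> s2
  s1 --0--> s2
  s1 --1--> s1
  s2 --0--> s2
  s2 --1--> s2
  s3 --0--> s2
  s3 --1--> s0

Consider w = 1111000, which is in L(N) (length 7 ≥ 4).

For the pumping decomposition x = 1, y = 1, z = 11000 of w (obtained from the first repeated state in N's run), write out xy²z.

11111000

xy^2z = 1·1·1·11000 = 11111000.
Reading y = 1 takes N from s2 back to s2, so after x·y·y the machine is still in s2, and z then leads to the accepting state s2. Hence 11111000 ∈ L(N).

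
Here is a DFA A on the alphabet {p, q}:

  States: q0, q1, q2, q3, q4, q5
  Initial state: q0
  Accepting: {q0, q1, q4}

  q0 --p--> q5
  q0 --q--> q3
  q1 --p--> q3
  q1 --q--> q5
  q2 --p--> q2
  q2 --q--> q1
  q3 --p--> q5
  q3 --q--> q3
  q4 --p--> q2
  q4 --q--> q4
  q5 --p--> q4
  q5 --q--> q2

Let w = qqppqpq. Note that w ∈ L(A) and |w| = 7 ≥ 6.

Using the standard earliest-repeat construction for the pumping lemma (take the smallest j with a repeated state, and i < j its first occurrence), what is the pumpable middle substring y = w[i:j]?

q

Run of A on w = q q p p q p q:
  step 0: q0  (start)
  step 1: q3  (read q: q0→q3)
  step 2: q3  (read q: q3→q3)   ← first repeat (q3 seen earlier)
  step 3: q5  (read p: q3→q5)
  step 4: q4  (read p: q5→q4)
  step 5: q4  (read q: q4→q4)
  step 6: q2  (read p: q4→q2)
  step 7: q1  (read q: q2→q1)

So i = 1, j = 2, giving x = w[0:1] = q, y = w[1:2] = q, z = w[2:7] = ppqpq.
Check: |xy| = 2 ≤ 6 and |y| = 1 ≥ 1. Reading y takes A from q3 back to q3, so every xyⁱz is accepted.
The DFA has 6 states, so the proof of the pumping lemma guarantees a repeated state among the first 6+1 visited; the segment between the two visits is the pumpable y.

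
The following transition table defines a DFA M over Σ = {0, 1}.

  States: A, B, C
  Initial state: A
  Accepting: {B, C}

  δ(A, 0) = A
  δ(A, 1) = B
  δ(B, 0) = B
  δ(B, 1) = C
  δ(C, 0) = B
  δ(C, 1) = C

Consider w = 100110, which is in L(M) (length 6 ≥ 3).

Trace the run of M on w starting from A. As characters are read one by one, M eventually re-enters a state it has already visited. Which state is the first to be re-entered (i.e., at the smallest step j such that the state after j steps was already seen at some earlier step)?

Run of M on w = 1 0 0 1 1 0:
  step 0: A  (start)
  step 1: B  (read 1: A→B)
  step 2: B  (read 0: B→B)   ← first repeat (B seen earlier)
  step 3: B  (read 0: B→B)
  step 4: C  (read 1: B→C)
  step 5: C  (read 1: C→C)
  step 6: B  (read 0: C→B)

The earliest repeat is at step j = 2: M is in B, which it already visited at step i = 1.

B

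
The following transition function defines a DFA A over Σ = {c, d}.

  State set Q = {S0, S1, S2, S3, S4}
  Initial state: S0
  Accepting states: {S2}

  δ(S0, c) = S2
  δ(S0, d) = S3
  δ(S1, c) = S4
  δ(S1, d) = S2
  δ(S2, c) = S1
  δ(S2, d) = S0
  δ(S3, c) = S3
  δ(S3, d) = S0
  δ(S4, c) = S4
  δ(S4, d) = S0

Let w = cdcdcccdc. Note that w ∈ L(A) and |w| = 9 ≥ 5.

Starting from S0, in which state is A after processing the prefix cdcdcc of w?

State sequence: S0 -c-> S2 -d-> S0 -c-> S2 -d-> S0 -c-> S2 -c-> S1

After reading 6 characters, A is in state S1.

S1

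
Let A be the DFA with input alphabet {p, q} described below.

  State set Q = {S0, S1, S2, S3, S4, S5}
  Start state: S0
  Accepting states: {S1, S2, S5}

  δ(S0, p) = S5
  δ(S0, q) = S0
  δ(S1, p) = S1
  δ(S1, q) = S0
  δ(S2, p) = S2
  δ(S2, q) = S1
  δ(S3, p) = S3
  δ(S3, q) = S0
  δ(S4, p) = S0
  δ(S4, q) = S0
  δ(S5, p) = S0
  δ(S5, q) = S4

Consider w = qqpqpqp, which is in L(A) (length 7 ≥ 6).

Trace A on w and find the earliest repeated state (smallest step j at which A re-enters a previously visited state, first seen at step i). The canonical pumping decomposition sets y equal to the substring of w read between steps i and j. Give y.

q

Run of A on w = q q p q p q p:
  step 0: S0  (start)
  step 1: S0  (read q: S0→S0)   ← first repeat (S0 seen earlier)
  step 2: S0  (read q: S0→S0)
  step 3: S5  (read p: S0→S5)
  step 4: S4  (read q: S5→S4)
  step 5: S0  (read p: S4→S0)
  step 6: S0  (read q: S0→S0)
  step 7: S5  (read p: S0→S5)

So i = 0, j = 1, giving x = w[0:0] = ε, y = w[0:1] = q, z = w[1:7] = qpqpqp.
Check: |xy| = 1 ≤ 6 and |y| = 1 ≥ 1. Reading y takes A from S0 back to S0, so every xyⁱz is accepted.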